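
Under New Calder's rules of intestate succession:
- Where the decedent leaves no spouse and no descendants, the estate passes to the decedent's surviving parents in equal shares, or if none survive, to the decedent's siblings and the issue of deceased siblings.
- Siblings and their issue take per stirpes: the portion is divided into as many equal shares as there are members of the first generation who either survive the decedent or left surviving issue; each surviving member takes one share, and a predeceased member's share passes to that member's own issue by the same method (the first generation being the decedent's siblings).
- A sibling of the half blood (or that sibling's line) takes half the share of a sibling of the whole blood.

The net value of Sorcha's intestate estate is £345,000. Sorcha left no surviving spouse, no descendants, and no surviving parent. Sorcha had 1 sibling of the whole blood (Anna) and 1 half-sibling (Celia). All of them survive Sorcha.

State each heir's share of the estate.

The entire £345,000 passes to the siblings and their issue.
Counting each half-blood sibling's line as half a unit, there are 3/2 units in £345,000, so one unit is £230,000. Whole-blood lines (Anna) take £230,000 each; half-blood lines (Celia) take £115,000 each.

Celia: £115,000; Anna: £230,000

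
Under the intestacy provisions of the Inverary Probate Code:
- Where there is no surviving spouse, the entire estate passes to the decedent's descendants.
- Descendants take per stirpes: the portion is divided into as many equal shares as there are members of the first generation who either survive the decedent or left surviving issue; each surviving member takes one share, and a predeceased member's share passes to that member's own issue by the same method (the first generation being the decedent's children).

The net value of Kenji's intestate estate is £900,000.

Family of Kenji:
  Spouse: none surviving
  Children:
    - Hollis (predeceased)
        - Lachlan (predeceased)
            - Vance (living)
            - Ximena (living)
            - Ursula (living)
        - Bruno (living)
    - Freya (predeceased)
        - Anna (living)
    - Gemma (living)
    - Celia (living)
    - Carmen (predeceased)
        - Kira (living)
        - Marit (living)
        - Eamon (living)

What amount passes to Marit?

The entire £900,000 passes to the descendants.
That amount (£900,000) is divided into 5 shares of £180,000: Gemma and Celia each take £180,000; Hollis's £180,000 share passes to Hollis's issue; Freya's £180,000 share passes to Freya's issue; Carmen's £180,000 share passes to Carmen's issue.
Hollis's share (£180,000) is divided into 2 shares of £90,000: Bruno takes £90,000; Lachlan's £90,000 share passes to Lachlan's issue.
Lachlan's share (£90,000) is divided into 3 shares of £30,000: Vance, Ximena, and Ursula each take £30,000.
Freya's share (£180,000) passes entirely to Anna.
Carmen's share (£180,000) is divided into 3 shares of £60,000: Kira, Marit, and Eamon each take £60,000.

Marit receives £60,000.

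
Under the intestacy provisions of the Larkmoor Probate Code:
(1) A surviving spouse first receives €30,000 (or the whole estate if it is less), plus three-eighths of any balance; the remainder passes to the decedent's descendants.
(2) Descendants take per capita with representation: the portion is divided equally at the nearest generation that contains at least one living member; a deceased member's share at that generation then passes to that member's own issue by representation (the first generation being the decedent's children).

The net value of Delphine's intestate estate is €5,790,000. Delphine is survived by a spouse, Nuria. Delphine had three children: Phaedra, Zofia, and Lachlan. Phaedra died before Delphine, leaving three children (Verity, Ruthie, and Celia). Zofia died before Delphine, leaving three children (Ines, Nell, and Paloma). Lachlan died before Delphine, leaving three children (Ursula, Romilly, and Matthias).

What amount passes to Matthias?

Matthias receives €400,000.

Nuria first takes €30,000, leaving a balance of €5,760,000. Nuria then takes three-eighths of the balance (€2,160,000), for a total of €2,190,000. The remaining €3,600,000 passes to the descendants.
No child survives, so the initial division is made at the grandchildren's generation.
The descendants' portion (€3,600,000) is divided into 9 shares of €400,000: Verity, Ruthie, Celia, Ines, Nell, Paloma, Ursula, Romilly, and Matthias each take €400,000.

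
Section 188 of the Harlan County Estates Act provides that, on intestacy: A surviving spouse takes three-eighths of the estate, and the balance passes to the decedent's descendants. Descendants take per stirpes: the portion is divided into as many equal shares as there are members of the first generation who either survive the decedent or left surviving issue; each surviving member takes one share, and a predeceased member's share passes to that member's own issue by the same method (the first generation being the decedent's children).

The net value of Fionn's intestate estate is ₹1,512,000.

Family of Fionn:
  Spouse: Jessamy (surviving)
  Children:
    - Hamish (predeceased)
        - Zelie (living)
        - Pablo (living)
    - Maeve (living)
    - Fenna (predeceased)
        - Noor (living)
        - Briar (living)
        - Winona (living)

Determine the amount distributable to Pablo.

Pablo receives ₹157,500.

Jessamy takes three-eighths of ₹1,512,000 = ₹567,000. The remaining ₹945,000 passes to the descendants.
The descendants' portion (₹945,000) is divided into 3 shares of ₹315,000: Maeve takes ₹315,000; Hamish's ₹315,000 share passes to Hamish's issue; Fenna's ₹315,000 share passes to Fenna's issue.
Hamish's share (₹315,000) is divided into 2 shares of ₹157,500: Zelie and Pablo each take ₹157,500.
Fenna's share (₹315,000) is divided into 3 shares of ₹105,000: Noor, Briar, and Winona each take ₹105,000.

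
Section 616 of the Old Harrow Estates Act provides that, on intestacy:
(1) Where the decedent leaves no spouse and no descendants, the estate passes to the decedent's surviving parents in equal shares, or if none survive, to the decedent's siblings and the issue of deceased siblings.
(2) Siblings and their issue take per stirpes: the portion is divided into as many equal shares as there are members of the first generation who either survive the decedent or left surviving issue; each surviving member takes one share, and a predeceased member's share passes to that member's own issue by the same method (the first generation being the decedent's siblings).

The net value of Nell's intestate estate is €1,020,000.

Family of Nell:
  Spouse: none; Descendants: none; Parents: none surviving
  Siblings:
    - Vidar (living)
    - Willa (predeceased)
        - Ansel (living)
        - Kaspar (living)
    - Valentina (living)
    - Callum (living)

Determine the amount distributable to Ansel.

Ansel receives €127,500.

The entire €1,020,000 passes to the siblings and their issue.
That amount (€1,020,000) is divided into 4 shares of €255,000: Vidar, Valentina, and Callum each take €255,000; Willa's €255,000 share passes to Willa's issue.
Willa's share (€255,000) is divided into 2 shares of €127,500: Ansel and Kaspar each take €127,500.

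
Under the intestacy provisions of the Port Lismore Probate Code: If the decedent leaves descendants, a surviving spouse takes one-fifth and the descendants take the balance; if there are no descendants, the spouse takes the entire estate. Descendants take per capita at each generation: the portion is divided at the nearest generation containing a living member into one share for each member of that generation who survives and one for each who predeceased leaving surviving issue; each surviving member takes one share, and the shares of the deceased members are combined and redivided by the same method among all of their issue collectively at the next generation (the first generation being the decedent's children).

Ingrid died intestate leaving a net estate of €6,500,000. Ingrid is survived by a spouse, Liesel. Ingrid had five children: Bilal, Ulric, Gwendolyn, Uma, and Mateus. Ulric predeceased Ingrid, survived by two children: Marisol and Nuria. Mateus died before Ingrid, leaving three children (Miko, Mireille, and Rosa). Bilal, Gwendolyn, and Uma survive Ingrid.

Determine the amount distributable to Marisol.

Liesel takes one-fifth of €6,500,000 = €1,300,000. The remaining €5,200,000 passes to the descendants.
The descendants' portion (€5,200,000) is divided at the children's generation into 5 shares of €1,040,000. Bilal, Gwendolyn, and Uma each take €1,040,000. The 2 shares of the deceased (Ulric and Mateus) are combined into a pool of €2,080,000.
That pool (€2,080,000) is divided at the grandchildren's generation equally among Marisol, Nuria, Miko, Mireille, and Rosa: €416,000 each.

Marisol receives €416,000.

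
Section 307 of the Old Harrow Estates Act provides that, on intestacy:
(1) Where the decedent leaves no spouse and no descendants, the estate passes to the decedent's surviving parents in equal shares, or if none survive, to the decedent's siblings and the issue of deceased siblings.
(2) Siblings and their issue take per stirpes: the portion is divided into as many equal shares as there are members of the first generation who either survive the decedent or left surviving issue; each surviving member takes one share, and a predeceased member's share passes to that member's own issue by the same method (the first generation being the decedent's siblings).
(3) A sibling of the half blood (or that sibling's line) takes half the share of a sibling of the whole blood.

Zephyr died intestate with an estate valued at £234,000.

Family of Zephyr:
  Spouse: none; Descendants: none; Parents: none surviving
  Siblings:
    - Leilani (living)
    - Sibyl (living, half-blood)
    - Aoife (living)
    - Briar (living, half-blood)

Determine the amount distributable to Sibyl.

Sibyl receives £39,000.

The entire £234,000 passes to the siblings and their issue.
Counting each half-blood sibling's line as half a unit, there are 3 units in £234,000, so one unit is £78,000. Whole-blood lines (Leilani and Aoife) take £78,000 each; half-blood lines (Sibyl and Briar) take £39,000 each.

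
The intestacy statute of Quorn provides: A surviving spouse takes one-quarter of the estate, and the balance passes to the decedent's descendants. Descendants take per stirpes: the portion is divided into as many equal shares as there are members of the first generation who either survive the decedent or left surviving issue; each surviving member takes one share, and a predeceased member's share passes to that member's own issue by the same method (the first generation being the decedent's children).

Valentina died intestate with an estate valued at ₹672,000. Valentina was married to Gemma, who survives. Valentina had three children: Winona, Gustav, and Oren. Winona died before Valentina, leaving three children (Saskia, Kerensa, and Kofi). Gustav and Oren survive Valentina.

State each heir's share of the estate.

Gemma: ₹168,000; Saskia: ₹56,000; Kerensa: ₹56,000; Kofi: ₹56,000; Gustav: ₹168,000; Oren: ₹168,000

Gemma takes one-quarter of ₹672,000 = ₹168,000. The remaining ₹504,000 passes to the descendants.
The descendants' portion (₹504,000) is divided into 3 shares of ₹168,000: Gustav and Oren each take ₹168,000; Winona's ₹168,000 share passes to Winona's issue.
Winona's share (₹168,000) is divided into 3 shares of ₹56,000: Saskia, Kerensa, and Kofi each take ₹56,000.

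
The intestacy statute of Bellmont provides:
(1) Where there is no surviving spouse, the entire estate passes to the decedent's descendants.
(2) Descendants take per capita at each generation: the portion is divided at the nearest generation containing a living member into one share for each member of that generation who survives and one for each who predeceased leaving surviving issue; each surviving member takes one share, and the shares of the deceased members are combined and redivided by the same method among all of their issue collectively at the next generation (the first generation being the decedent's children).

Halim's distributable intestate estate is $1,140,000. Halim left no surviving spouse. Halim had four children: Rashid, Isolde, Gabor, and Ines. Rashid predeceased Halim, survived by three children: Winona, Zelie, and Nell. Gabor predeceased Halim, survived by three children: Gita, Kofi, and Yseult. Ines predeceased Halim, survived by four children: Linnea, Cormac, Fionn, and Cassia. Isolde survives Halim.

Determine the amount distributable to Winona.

Winona receives $85,500.

The entire $1,140,000 passes to the descendants.
That amount ($1,140,000) is divided at the children's generation into 4 shares of $285,000. Isolde takes $285,000. The 3 shares of the deceased (Rashid, Gabor, and Ines) are combined into a pool of $855,000.
That pool ($855,000) is divided at the grandchildren's generation equally among Winona, Zelie, Nell, Gita, Kofi, Yseult, Linnea, Cormac, Fionn, and Cassia: $85,500 each.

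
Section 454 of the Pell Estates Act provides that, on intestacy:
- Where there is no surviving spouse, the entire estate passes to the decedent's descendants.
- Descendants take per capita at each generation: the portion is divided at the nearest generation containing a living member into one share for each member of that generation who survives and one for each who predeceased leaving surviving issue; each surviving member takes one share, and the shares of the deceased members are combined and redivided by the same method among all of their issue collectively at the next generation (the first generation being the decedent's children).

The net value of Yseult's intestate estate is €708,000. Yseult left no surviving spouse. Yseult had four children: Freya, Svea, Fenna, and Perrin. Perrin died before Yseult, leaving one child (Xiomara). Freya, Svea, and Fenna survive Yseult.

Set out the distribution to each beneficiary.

Freya: €177,000; Svea: €177,000; Fenna: €177,000; Xiomara: €177,000

The entire €708,000 passes to the descendants.
That amount (€708,000) is divided at the children's generation into 4 shares of €177,000. Freya, Svea, and Fenna each take €177,000. The remaining share for the deceased Perrin (€177,000) is carried to the next generation.
That pool (€177,000) passes entirely to Xiomara, the sole taker at the grandchildren's generation.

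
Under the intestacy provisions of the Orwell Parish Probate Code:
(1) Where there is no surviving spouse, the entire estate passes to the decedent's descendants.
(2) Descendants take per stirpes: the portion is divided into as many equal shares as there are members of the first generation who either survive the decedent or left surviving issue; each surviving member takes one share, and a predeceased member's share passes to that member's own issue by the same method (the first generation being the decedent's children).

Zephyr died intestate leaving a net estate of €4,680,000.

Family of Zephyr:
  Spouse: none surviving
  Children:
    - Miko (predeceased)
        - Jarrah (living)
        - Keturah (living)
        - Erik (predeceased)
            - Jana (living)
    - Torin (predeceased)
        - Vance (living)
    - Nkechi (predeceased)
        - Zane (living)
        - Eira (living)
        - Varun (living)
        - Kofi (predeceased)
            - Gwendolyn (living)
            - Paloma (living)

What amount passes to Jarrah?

The entire €4,680,000 passes to the descendants.
That amount (€4,680,000) is divided into 3 shares of €1,560,000: Miko's €1,560,000 share passes to Miko's issue; Torin's €1,560,000 share passes to Torin's issue; Nkechi's €1,560,000 share passes to Nkechi's issue.
Miko's share (€1,560,000) is divided into 3 shares of €520,000: Jarrah and Keturah each take €520,000; Erik's €520,000 share passes to Erik's issue.
Erik's share (€520,000) passes entirely to Jana.
Torin's share (€1,560,000) passes entirely to Vance.
Nkechi's share (€1,560,000) is divided into 4 shares of €390,000: Zane, Eira, and Varun each take €390,000; Kofi's €390,000 share passes to Kofi's issue.
Kofi's share (€390,000) is divided into 2 shares of €195,000: Gwendolyn and Paloma each take €195,000.

Jarrah receives €520,000.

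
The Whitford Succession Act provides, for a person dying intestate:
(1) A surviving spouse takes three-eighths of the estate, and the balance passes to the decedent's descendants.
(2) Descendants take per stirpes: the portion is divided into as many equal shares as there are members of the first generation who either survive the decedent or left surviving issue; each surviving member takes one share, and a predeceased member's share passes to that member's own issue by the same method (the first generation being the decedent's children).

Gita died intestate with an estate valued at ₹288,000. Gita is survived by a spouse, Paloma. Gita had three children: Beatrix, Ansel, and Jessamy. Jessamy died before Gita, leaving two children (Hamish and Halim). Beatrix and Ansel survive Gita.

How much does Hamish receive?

Hamish receives ₹30,000.

Paloma takes three-eighths of ₹288,000 = ₹108,000. The remaining ₹180,000 passes to the descendants.
The descendants' portion (₹180,000) is divided into 3 shares of ₹60,000: Beatrix and Ansel each take ₹60,000; Jessamy's ₹60,000 share passes to Jessamy's issue.
Jessamy's share (₹60,000) is divided into 2 shares of ₹30,000: Hamish and Halim each take ₹30,000.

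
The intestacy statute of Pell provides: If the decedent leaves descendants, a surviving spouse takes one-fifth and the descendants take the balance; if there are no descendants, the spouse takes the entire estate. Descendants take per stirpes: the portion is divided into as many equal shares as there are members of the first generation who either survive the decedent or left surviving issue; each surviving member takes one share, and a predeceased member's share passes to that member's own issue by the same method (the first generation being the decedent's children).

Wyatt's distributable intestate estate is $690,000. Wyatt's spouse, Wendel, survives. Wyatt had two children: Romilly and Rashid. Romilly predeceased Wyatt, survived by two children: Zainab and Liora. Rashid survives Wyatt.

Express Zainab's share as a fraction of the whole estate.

Zainab receives 1/5 of the estate.

Wendel takes one-fifth of $690,000 = $138,000. The remaining $552,000 passes to the descendants.
The descendants' portion ($552,000) is divided into 2 shares of $276,000: Rashid takes $276,000; Romilly's $276,000 share passes to Romilly's issue.
Romilly's share ($276,000) is divided into 2 shares of $138,000: Zainab and Liora each take $138,000.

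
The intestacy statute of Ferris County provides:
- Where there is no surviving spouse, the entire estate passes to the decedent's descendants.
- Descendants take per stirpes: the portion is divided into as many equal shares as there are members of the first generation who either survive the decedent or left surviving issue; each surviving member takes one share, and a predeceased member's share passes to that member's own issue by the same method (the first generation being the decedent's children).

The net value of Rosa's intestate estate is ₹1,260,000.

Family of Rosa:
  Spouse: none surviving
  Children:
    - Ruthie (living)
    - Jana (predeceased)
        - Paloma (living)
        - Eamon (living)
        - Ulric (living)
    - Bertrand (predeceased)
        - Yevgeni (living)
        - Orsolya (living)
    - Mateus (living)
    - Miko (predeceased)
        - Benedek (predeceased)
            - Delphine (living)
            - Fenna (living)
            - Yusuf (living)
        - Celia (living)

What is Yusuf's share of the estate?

The entire ₹1,260,000 passes to the descendants.
That amount (₹1,260,000) is divided into 5 shares of ₹252,000: Ruthie and Mateus each take ₹252,000; Jana's ₹252,000 share passes to Jana's issue; Bertrand's ₹252,000 share passes to Bertrand's issue; Miko's ₹252,000 share passes to Miko's issue.
Jana's share (₹252,000) is divided into 3 shares of ₹84,000: Paloma, Eamon, and Ulric each take ₹84,000.
Bertrand's share (₹252,000) is divided into 2 shares of ₹126,000: Yevgeni and Orsolya each take ₹126,000.
Miko's share (₹252,000) is divided into 2 shares of ₹126,000: Celia takes ₹126,000; Benedek's ₹126,000 share passes to Benedek's issue.
Benedek's share (₹126,000) is divided into 3 shares of ₹42,000: Delphine, Fenna, and Yusuf each take ₹42,000.

Yusuf receives ₹42,000.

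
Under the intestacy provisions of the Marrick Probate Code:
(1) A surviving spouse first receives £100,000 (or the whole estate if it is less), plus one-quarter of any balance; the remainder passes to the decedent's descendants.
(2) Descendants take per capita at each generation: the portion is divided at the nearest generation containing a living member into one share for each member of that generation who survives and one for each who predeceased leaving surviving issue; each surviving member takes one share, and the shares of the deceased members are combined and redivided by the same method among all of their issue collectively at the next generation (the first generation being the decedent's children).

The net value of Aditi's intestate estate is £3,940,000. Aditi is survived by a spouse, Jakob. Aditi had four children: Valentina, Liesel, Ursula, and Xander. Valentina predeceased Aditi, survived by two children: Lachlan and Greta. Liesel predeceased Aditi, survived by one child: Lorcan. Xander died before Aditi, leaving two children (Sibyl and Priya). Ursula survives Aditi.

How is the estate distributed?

Jakob: £1,060,000; Lachlan: £432,000; Greta: £432,000; Lorcan: £432,000; Ursula: £720,000; Sibyl: £432,000; Priya: £432,000

Jakob first takes £100,000, leaving a balance of £3,840,000. Jakob then takes one-quarter of the balance (£960,000), for a total of £1,060,000. The remaining £2,880,000 passes to the descendants.
The descendants' portion (£2,880,000) is divided at the children's generation into 4 shares of £720,000. Ursula takes £720,000. The 3 shares of the deceased (Valentina, Liesel, and Xander) are combined into a pool of £2,160,000.
That pool (£2,160,000) is divided at the grandchildren's generation equally among Lachlan, Greta, Lorcan, Sibyl, and Priya: £432,000 each.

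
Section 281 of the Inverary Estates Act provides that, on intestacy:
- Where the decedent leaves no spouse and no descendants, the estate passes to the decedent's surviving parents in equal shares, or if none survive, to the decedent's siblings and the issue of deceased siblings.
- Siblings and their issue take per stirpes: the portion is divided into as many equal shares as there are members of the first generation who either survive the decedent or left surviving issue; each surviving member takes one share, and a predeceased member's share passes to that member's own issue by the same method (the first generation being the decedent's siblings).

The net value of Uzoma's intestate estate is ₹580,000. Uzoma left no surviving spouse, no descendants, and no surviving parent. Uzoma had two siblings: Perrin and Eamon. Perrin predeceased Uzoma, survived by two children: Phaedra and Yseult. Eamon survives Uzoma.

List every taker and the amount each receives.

The entire ₹580,000 passes to the siblings and their issue.
That amount (₹580,000) is divided into 2 shares of ₹290,000: Eamon takes ₹290,000; Perrin's ₹290,000 share passes to Perrin's issue.
Perrin's share (₹290,000) is divided into 2 shares of ₹145,000: Phaedra and Yseult each take ₹145,000.

Phaedra: ₹145,000; Yseult: ₹145,000; Eamon: ₹290,000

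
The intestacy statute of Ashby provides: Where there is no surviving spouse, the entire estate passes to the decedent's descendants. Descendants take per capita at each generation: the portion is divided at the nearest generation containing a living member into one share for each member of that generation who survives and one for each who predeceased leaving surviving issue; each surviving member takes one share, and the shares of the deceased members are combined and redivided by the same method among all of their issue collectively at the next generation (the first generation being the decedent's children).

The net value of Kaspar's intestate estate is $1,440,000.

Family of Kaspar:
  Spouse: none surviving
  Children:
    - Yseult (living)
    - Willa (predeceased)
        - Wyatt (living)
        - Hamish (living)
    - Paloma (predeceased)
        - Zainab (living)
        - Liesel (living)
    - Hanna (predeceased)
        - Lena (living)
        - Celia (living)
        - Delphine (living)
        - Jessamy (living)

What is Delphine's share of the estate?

Delphine receives $135,000.

The entire $1,440,000 passes to the descendants.
That amount ($1,440,000) is divided at the children's generation into 4 shares of $360,000. Yseult takes $360,000. The 3 shares of the deceased (Willa, Paloma, and Hanna) are combined into a pool of $1,080,000.
That pool ($1,080,000) is divided at the grandchildren's generation equally among Wyatt, Hamish, Zainab, Liesel, Lena, Celia, Delphine, and Jessamy: $135,000 each.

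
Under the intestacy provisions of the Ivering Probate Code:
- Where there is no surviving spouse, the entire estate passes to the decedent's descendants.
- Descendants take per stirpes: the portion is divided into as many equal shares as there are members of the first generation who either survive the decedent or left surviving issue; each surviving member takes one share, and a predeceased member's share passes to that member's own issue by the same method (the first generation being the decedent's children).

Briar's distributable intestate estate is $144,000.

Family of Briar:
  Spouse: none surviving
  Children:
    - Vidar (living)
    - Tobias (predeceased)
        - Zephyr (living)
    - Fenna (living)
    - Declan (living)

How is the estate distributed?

Vidar: $36,000; Zephyr: $36,000; Fenna: $36,000; Declan: $36,000

The entire $144,000 passes to the descendants.
That amount ($144,000) is divided into 4 shares of $36,000: Vidar, Fenna, and Declan each take $36,000; Tobias's $36,000 share passes to Tobias's issue.
Tobias's share ($36,000) passes entirely to Zephyr.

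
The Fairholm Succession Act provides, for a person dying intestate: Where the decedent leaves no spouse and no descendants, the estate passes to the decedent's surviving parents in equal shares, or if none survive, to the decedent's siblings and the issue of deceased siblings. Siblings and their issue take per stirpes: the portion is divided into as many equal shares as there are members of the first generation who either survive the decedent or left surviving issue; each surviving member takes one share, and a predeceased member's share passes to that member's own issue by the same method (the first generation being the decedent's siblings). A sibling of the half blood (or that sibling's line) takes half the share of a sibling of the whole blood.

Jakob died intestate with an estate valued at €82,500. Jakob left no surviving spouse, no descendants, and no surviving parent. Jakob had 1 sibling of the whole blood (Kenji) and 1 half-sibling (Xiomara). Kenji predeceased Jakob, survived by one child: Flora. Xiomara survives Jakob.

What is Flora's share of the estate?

Flora receives €55,000.

The entire €82,500 passes to the siblings and their issue.
Counting each half-blood sibling's line as half a unit, there are 3/2 units in €82,500, so one unit is €55,000. Whole-blood lines (Kenji) take €55,000 each; half-blood lines (Xiomara) take €27,500 each.
Kenji's share (€55,000) passes entirely to Flora.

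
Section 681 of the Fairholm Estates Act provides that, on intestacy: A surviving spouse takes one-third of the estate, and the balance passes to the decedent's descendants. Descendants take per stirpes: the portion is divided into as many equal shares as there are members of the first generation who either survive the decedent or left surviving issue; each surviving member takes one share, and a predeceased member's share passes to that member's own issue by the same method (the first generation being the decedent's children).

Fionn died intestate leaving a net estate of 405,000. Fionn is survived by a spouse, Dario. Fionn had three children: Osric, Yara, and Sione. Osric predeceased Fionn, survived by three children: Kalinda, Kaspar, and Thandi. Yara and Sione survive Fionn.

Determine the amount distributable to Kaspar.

Kaspar receives 30,000.

Dario takes one-third of 405,000 = 135,000. The remaining 270,000 passes to the descendants.
The descendants' portion (270,000) is divided into 3 shares of 90,000: Yara and Sione each take 90,000; Osric's 90,000 share passes to Osric's issue.
Osric's share (90,000) is divided into 3 shares of 30,000: Kalinda, Kaspar, and Thandi each take 30,000.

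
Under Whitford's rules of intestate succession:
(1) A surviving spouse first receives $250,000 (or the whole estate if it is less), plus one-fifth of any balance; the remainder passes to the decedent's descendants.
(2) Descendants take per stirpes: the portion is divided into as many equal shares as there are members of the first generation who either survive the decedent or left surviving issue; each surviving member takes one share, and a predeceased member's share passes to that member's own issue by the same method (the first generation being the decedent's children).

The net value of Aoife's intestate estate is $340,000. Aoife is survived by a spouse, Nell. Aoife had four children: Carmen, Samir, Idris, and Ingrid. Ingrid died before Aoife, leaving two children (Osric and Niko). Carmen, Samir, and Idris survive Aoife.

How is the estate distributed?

Nell first takes $250,000, leaving a balance of $90,000. Nell then takes one-fifth of the balance ($18,000), for a total of $268,000. The remaining $72,000 passes to the descendants.
The descendants' portion ($72,000) is divided into 4 shares of $18,000: Carmen, Samir, and Idris each take $18,000; Ingrid's $18,000 share passes to Ingrid's issue.
Ingrid's share ($18,000) is divided into 2 shares of $9,000: Osric and Niko each take $9,000.

Nell: $268,000; Carmen: $18,000; Samir: $18,000; Idris: $18,000; Osric: $9,000; Niko: $9,000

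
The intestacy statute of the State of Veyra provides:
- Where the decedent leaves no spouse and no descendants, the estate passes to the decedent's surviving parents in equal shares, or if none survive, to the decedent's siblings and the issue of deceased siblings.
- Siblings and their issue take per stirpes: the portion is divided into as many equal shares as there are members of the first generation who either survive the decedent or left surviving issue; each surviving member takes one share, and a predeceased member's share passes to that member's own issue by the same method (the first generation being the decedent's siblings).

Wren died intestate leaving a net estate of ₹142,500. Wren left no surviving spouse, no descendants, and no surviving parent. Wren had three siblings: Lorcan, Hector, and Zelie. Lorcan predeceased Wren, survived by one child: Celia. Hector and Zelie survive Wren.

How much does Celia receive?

The entire ₹142,500 passes to the siblings and their issue.
That amount (₹142,500) is divided into 3 shares of ₹47,500: Hector and Zelie each take ₹47,500; Lorcan's ₹47,500 share passes to Lorcan's issue.
Lorcan's share (₹47,500) passes entirely to Celia.

Celia receives ₹47,500.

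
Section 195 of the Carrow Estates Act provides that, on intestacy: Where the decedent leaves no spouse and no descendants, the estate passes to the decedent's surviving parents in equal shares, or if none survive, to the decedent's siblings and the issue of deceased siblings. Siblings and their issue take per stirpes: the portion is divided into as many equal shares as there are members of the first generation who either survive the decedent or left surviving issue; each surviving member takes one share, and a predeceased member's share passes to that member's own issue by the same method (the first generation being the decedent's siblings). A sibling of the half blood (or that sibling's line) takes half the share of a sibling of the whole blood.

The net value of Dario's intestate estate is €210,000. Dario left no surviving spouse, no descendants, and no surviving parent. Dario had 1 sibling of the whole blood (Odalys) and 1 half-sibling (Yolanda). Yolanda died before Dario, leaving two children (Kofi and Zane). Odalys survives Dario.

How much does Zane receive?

Zane receives €35,000.

The entire €210,000 passes to the siblings and their issue.
Counting each half-blood sibling's line as half a unit, there are 3/2 units in €210,000, so one unit is €140,000. Whole-blood lines (Odalys) take €140,000 each; half-blood lines (Yolanda) take €70,000 each.
Yolanda's share (€70,000) is divided into 2 shares of €35,000: Kofi and Zane each take €35,000.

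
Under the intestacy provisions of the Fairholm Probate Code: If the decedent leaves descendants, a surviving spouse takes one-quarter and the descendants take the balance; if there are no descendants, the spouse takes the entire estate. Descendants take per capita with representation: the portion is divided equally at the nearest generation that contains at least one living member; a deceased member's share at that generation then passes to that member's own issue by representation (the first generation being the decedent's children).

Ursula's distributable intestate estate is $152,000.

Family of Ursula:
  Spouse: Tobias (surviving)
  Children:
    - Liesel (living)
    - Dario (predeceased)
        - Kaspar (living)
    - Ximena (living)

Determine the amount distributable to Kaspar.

Kaspar receives $38,000.

Tobias takes one-quarter of $152,000 = $38,000. The remaining $114,000 passes to the descendants.
The descendants' portion ($114,000) is divided into 3 shares of $38,000: Liesel and Ximena each take $38,000; Dario's $38,000 share passes to Dario's issue.
Dario's share ($38,000) passes entirely to Kaspar.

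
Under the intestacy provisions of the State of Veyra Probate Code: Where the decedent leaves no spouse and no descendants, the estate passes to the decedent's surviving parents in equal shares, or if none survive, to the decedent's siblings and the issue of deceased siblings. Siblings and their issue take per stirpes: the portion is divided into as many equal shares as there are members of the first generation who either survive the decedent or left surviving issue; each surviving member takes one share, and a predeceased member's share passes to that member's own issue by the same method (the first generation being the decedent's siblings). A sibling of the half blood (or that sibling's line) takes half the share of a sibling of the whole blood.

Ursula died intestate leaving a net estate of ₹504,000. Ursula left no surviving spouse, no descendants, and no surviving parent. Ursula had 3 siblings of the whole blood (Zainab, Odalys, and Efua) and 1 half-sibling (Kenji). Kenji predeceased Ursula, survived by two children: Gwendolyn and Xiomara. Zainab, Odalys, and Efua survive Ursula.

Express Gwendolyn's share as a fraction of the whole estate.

The entire ₹504,000 passes to the siblings and their issue.
Counting each half-blood sibling's line as half a unit, there are 7/2 units in ₹504,000, so one unit is ₹144,000. Whole-blood lines (Zainab, Odalys, and Efua) take ₹144,000 each; half-blood lines (Kenji) take ₹72,000 each.
Kenji's share (₹72,000) is divided into 2 shares of ₹36,000: Gwendolyn and Xiomara each take ₹36,000.

Gwendolyn receives 1/14 of the estate.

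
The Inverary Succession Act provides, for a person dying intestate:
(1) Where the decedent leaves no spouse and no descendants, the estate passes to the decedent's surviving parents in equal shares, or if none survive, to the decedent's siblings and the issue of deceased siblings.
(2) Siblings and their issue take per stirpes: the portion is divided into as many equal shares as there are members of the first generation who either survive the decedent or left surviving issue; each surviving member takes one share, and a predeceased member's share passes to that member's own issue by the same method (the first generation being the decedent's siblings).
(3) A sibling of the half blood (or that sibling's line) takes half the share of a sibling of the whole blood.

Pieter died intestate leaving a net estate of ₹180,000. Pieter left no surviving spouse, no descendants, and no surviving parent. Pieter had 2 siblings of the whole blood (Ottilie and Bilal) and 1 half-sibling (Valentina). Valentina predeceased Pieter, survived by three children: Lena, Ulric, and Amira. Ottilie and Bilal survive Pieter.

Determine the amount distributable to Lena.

The entire ₹180,000 passes to the siblings and their issue.
Counting each half-blood sibling's line as half a unit, there are 5/2 units in ₹180,000, so one unit is ₹72,000. Whole-blood lines (Ottilie and Bilal) take ₹72,000 each; half-blood lines (Valentina) take ₹36,000 each.
Valentina's share (₹36,000) is divided into 3 shares of ₹12,000: Lena, Ulric, and Amira each take ₹12,000.

Lena receives ₹12,000.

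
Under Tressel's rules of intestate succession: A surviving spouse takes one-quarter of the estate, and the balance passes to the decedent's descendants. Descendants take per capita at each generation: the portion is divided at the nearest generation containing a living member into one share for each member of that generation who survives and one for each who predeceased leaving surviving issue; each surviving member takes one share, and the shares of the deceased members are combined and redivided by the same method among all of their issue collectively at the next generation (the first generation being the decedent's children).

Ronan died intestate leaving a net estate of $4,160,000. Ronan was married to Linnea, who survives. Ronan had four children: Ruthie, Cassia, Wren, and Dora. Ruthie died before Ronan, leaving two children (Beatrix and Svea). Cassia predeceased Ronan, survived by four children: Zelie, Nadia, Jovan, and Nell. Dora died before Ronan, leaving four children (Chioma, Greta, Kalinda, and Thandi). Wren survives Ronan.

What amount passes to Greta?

Greta receives $234,000.

Linnea takes one-quarter of $4,160,000 = $1,040,000. The remaining $3,120,000 passes to the descendants.
The descendants' portion ($3,120,000) is divided at the children's generation into 4 shares of $780,000. Wren takes $780,000. The 3 shares of the deceased (Ruthie, Cassia, and Dora) are combined into a pool of $2,340,000.
That pool ($2,340,000) is divided at the grandchildren's generation equally among Beatrix, Svea, Zelie, Nadia, Jovan, Nell, Chioma, Greta, Kalinda, and Thandi: $234,000 each.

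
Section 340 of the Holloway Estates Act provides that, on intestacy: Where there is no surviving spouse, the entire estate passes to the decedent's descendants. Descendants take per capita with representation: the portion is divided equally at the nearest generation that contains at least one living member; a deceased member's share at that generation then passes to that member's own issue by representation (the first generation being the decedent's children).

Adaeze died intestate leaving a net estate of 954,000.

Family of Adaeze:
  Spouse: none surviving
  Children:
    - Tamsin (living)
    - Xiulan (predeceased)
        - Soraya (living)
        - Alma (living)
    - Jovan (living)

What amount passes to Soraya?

Soraya receives 159,000.

The entire 954,000 passes to the descendants.
That amount (954,000) is divided into 3 shares of 318,000: Tamsin and Jovan each take 318,000; Xiulan's 318,000 share passes to Xiulan's issue.
Xiulan's share (318,000) is divided into 2 shares of 159,000: Soraya and Alma each take 159,000.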